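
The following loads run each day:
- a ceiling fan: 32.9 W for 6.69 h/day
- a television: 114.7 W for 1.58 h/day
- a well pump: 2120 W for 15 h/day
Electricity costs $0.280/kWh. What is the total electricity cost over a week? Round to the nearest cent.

$63.11

ceiling fan: 32.9 W × 6.69 h × 7 d = 1,541 Wh = 1.541 kWh
television: 114.7 W × 1.58 h × 7 d = 1,269 Wh = 1.269 kWh
well pump: 2120 W × 15 h × 7 d = 222,600 Wh = 222.6 kWh
Total energy = 1.541 + 1.269 + 222.6 = 225.4 kWh
Cost = 225.4 kWh × $0.280 = $63.11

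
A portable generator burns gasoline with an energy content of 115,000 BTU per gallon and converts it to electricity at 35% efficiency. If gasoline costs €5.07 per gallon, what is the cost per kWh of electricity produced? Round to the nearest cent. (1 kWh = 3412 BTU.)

€0.43

Electrical output per gallon = 115,000 BTU × 0.35 / 3412 BTU/kWh = 11.8 kWh
Cost per kWh = €5.07 / 11.8 kWh = €0.430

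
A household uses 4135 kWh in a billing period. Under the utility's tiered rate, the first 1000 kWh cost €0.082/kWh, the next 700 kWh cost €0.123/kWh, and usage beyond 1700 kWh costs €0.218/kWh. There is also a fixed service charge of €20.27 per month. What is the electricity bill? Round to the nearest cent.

€719.20

First 1000 kWh × €0.082 = €82.00
Next 700 kWh × €0.123 = €86.10
Remaining 2435 kWh × €0.218 = €530.83
Energy charge = €698.93; + service €20.27 = €719.20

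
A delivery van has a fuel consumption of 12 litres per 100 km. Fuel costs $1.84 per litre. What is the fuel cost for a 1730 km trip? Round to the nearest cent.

$381.98

Fuel = 12 L/100 km × 1730 km / 100 = 207.6 L
Cost = 207.6 L × $1.84/L = $381.98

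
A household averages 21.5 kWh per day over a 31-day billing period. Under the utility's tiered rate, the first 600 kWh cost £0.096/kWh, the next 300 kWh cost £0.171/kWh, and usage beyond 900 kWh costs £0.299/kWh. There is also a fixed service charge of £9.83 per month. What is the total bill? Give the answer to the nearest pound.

£79

Usage = 21.5 kWh/day × 31 days = 666.5 kWh
First 600 kWh × £0.096 = £57.60
Next 66.5 kWh × £0.171 = £11.37
Remaining tier: 0 kWh (not reached)
Energy charge = £68.97; + service £9.83 = £78.80 ≈ £79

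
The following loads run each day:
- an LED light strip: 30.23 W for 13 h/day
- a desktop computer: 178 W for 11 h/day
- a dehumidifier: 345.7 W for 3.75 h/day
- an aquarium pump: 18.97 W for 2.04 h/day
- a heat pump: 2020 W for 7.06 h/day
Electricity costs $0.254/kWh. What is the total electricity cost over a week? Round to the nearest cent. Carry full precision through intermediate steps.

LED light strip: 30.23 W × 13 h × 7 d = 2,751 Wh = 2.751 kWh
desktop computer: 178 W × 11 h × 7 d = 13,706 Wh = 13.71 kWh
dehumidifier: 345.7 W × 3.75 h × 7 d = 9,075 Wh = 9.075 kWh
aquarium pump: 18.97 W × 2.04 h × 7 d = 271 Wh = 0.2709 kWh
heat pump: 2020 W × 7.06 h × 7 d = 99,828 Wh = 99.83 kWh
Total energy = 2.751 + 13.71 + 9.075 + 0.2709 + 99.83 = 125.6 kWh
Cost = 125.6 kWh × $0.254 = $31.91

$31.91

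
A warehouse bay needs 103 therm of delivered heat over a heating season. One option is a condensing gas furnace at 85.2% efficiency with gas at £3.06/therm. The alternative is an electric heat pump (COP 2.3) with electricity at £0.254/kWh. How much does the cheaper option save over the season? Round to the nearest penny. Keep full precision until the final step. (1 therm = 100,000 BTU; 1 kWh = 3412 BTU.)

Heat load = 103 therm × 100,000 = 10,300,000 BTU
Gas: input = 10,300,000 / 0.852 = 12,089,202 BTU = 120.9 therm → 120.9 × £3.06 = £369.93
Heat pump: 10,300,000 BTU / 3412 = 3,019 kWh heat; / 2.3 = 1,313 kWh in → × £0.254 = £333.38
Difference = |£369.93 − £333.38| = £36.55

£36.55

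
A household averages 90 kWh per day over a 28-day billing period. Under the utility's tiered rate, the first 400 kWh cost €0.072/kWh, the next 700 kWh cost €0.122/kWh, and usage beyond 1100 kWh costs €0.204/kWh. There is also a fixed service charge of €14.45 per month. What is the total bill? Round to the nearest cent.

Usage = 90 kWh/day × 28 days = 2520 kWh
First 400 kWh × €0.072 = €28.80
Next 700 kWh × €0.122 = €85.40
Remaining 1420 kWh × €0.204 = €289.68
Energy charge = €403.88; + service €14.45 = €418.33

€418.33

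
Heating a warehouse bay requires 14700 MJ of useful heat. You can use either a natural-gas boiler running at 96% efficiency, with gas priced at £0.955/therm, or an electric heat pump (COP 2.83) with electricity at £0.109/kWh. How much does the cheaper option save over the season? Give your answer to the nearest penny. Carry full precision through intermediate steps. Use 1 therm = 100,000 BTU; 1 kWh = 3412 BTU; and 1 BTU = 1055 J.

£18.68

Heat load = 14700 MJ = 14,700,000,000 J / 1055 = 13,933,649 BTU
Gas: input = 13,933,649 / 0.96 = 14,514,218 BTU = 145.1 therm → 145.1 × £0.955 = £138.61
Heat pump: 13,933,649 BTU / 3412 = 4,084 kWh heat; / 2.83 = 1,443 kWh in → × £0.109 = £157.29
Difference = |£138.61 − £157.29| = £18.68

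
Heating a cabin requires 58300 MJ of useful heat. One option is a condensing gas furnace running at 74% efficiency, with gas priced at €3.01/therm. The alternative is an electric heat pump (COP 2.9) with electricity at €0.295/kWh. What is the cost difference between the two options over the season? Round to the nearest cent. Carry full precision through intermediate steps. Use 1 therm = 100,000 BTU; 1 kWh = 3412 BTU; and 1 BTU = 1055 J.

Heat load = 58300 MJ = 58,300,000,000 J / 1055 = 55,260,664 BTU
Gas: input = 55,260,664 / 0.74 = 74,676,572 BTU = 746.8 therm → 746.8 × €3.01 = €2,247.76
Heat pump: 55,260,664 BTU / 3412 = 16,200 kWh heat; / 2.9 = 5,585 kWh in → × €0.295 = €1,647.52
Difference = |€2,247.76 − €1,647.52| = €600.24

€600.24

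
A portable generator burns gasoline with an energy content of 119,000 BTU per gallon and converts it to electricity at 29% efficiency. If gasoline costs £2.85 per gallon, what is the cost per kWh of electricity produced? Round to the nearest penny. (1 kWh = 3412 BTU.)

£0.28

Electrical output per gallon = 119,000 BTU × 0.29 / 3412 BTU/kWh = 10.11 kWh
Cost per kWh = £2.85 / 10.11 kWh = £0.282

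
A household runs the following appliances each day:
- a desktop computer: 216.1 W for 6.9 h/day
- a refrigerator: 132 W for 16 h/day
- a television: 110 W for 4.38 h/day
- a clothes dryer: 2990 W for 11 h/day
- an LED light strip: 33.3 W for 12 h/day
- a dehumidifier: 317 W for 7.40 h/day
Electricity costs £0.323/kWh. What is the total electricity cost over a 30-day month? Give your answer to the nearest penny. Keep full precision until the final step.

desktop computer: 216.1 W × 6.9 h × 30 d = 44,733 Wh = 44.73 kWh
refrigerator: 132 W × 16 h × 30 d = 63,360 Wh = 63.36 kWh
television: 110 W × 4.38 h × 30 d = 14,454 Wh = 14.45 kWh
clothes dryer: 2990 W × 11 h × 30 d = 986,700 Wh = 986.7 kWh
LED light strip: 33.3 W × 12 h × 30 d = 11,988 Wh = 11.99 kWh
dehumidifier: 317 W × 7.40 h × 30 d = 70,374 Wh = 70.37 kWh
Total energy = 44.73 + 63.36 + 14.45 + 986.7 + 11.99 + 70.37 = 1,192 kWh
Cost = 1,192 kWh × £0.323 = £384.89

£384.89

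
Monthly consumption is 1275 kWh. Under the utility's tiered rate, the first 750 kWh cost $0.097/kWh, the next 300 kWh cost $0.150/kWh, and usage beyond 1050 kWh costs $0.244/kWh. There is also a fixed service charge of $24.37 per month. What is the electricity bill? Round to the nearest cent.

First 750 kWh × $0.097 = $72.75
Next 300 kWh × $0.150 = $45.00
Remaining 225 kWh × $0.244 = $54.90
Energy charge = $172.65; + service $24.37 = $197.02

$197.02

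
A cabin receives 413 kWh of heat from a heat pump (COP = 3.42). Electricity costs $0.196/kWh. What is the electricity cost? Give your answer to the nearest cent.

$23.67

Electrical input = 413 kWh / 3.42 = 120.8 kWh
Cost = 120.8 × $0.196/kWh = $23.67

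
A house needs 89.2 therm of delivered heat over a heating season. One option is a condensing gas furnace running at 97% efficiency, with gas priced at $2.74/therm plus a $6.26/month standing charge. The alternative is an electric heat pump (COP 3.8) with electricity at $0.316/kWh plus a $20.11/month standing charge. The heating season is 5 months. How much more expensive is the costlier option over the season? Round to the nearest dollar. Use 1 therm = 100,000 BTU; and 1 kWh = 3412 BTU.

Heat load = 89.2 therm × 100,000 = 8,920,000 BTU
Gas: input = 8,920,000 / 0.970 = 9,195,876 BTU = 91.96 therm → 91.96 × $2.74 = $251.97; + 5 × $6.26 standing = $283.27
Heat pump: 8,920,000 BTU / 3412 = 2,614 kWh heat; / 3.8 = 688 kWh in → × $0.316 = $217.40; + 5 × $20.11 standing = $317.95
Difference = |$283.27 − $317.95| = $34.68 ≈ $35

$35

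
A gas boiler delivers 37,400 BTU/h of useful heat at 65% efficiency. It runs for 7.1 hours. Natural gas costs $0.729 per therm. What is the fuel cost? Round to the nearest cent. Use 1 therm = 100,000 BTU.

Heat delivered = 37,400 BTU/h × 7.1 h = 265,540 BTU
Gas input = 265,540 / 0.65 = 408,523 BTU
= 408,523 / 100,000 = 4.085 therm
Cost = 4.085 × $0.729/therm = $2.98

$2.98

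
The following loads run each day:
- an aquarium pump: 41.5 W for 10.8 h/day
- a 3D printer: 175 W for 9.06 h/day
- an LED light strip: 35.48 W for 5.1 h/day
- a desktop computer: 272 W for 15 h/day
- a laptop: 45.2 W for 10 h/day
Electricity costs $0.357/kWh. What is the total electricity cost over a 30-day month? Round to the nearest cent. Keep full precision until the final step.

$72.26

aquarium pump: 41.5 W × 10.8 h × 30 d = 13,446 Wh = 13.45 kWh
3D printer: 175 W × 9.06 h × 30 d = 47,565 Wh = 47.56 kWh
LED light strip: 35.48 W × 5.1 h × 30 d = 5,428 Wh = 5.428 kWh
desktop computer: 272 W × 15 h × 30 d = 122,400 Wh = 122.4 kWh
laptop: 45.2 W × 10 h × 30 d = 13,560 Wh = 13.56 kWh
Total energy = 13.45 + 47.56 + 5.428 + 122.4 + 13.56 = 202.4 kWh
Cost = 202.4 kWh × $0.357 = $72.26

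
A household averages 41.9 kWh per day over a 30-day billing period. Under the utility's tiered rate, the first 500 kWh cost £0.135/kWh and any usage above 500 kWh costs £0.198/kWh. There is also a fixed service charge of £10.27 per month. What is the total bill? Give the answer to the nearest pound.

£228

Usage = 41.9 kWh/day × 30 days = 1257 kWh
First 500 kWh × £0.135 = £67.50
Remaining 757 kWh × £0.198 = £149.89
Energy charge = £217.39; + service £10.27 = £227.66 ≈ £228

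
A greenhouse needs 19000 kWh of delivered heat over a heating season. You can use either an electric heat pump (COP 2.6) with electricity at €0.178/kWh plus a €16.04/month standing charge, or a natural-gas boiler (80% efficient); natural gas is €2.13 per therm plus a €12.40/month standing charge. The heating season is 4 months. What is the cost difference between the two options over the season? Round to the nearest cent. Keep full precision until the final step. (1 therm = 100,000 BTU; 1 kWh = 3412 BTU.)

Heat load = 19000 kWh × 3412 = 64,828,000 BTU
Gas: input = 64,828,000 / 0.80 = 81,035,000 BTU = 810.4 therm → 810.4 × €2.13 = €1,726.05; + 4 × €12.40 standing = €1,775.65
Heat pump: 64,828,000 BTU / 3412 = 19,000 kWh heat; / 2.6 = 7,308 kWh in → × €0.178 = €1,300.77; + 4 × €16.04 standing = €1,364.93
Difference = |€1,775.65 − €1,364.93| = €410.72

€410.72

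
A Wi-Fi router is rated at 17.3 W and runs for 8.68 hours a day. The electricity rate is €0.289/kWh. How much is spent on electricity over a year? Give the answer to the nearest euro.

€16

Energy = 17.3 W × 8.68 h/day × 365 days = 54,810 Wh = 54.81 kWh
Cost = 54.81 kWh × €0.289/kWh = €15.84 ≈ €16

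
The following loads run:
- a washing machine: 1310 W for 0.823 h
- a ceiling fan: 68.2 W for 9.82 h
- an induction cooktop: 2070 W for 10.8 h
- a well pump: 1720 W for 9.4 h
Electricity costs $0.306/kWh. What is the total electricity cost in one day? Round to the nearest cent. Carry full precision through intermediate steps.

washing machine: 1310 W × 0.823 h = 1,078 Wh = 1.078 kWh
ceiling fan: 68.2 W × 9.82 h = 670 Wh = 0.6697 kWh
induction cooktop: 2070 W × 10.8 h = 22,356 Wh = 22.36 kWh
well pump: 1720 W × 9.4 h = 16,168 Wh = 16.17 kWh
Total energy = 1.078 + 0.6697 + 22.36 + 16.17 = 40.27 kWh
Cost = 40.27 kWh × $0.306 = $12.32

$12.32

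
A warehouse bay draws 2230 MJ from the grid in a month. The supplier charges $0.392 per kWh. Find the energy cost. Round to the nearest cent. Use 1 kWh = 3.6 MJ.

2230 MJ × (0.27778 kWh/MJ) = 619.4 kWh
Cost = 619.4 kWh × $0.392/kWh = $242.82

$242.82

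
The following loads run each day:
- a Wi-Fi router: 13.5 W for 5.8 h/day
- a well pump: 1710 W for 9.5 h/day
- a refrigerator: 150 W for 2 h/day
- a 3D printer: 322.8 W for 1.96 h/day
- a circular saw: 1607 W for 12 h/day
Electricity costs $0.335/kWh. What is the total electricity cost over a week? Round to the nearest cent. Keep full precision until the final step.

$85.69

Wi-Fi router: 13.5 W × 5.8 h × 7 d = 548 Wh = 0.5481 kWh
well pump: 1710 W × 9.5 h × 7 d = 113,715 Wh = 113.7 kWh
refrigerator: 150 W × 2 h × 7 d = 2,100 Wh = 2.1 kWh
3D printer: 322.8 W × 1.96 h × 7 d = 4,429 Wh = 4.429 kWh
circular saw: 1607 W × 12 h × 7 d = 134,988 Wh = 135 kWh
Total energy = 0.5481 + 113.7 + 2.1 + 4.429 + 135 = 255.8 kWh
Cost = 255.8 kWh × $0.335 = $85.69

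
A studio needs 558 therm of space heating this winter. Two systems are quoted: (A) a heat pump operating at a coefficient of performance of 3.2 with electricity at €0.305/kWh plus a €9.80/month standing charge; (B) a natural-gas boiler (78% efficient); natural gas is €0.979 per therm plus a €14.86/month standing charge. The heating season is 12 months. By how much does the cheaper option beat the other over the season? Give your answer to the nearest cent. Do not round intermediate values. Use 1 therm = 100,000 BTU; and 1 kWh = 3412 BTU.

€797.66

Heat load = 558 therm × 100,000 = 55,800,000 BTU
Gas: input = 55,800,000 / 0.78 = 71,538,462 BTU = 715.4 therm → 715.4 × €0.979 = €700.36; + 12 × €14.86 standing = €878.68
Heat pump: 55,800,000 BTU / 3412 = 16,350 kWh heat; / 3.2 = 5,111 kWh in → × €0.305 = €1,558.74; + 12 × €9.80 standing = €1,676.34
Difference = |€878.68 − €1,676.34| = €797.66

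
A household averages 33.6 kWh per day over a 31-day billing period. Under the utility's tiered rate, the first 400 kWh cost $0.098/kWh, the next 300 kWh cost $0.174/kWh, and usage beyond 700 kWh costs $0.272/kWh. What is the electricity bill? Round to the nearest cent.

Usage = 33.6 kWh/day × 31 days = 1041.6 kWh
First 400 kWh × $0.098 = $39.20
Next 300 kWh × $0.174 = $52.20
Remaining 341.6 kWh × $0.272 = $92.92
Total = $184.32

$184.32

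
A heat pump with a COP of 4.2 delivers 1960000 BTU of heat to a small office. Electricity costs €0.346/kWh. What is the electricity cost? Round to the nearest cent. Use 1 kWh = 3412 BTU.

Heat delivered = 1,960,000 BTU / 3412 = 574.4 kWh
Electrical input = 574.4 kWh / 4.2 = 136.8 kWh
Cost = 136.8 × €0.346/kWh = €47.32

€47.32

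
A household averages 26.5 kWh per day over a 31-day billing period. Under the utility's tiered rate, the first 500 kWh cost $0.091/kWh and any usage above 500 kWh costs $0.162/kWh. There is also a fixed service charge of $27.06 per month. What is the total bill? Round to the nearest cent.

Usage = 26.5 kWh/day × 31 days = 821.5 kWh
First 500 kWh × $0.091 = $45.50
Remaining 321.5 kWh × $0.162 = $52.08
Energy charge = $97.58; + service $27.06 = $124.64

$124.64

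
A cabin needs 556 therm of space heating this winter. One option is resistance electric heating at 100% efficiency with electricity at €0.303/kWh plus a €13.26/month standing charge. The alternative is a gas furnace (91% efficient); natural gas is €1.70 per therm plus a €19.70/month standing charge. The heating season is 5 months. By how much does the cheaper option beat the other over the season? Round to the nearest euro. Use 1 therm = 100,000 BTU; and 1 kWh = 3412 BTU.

Heat load = 556 therm × 100,000 = 55,600,000 BTU
Gas: input = 55,600,000 / 0.91 = 61,098,901 BTU = 611 therm → 611 × €1.70 = €1,038.68; + 5 × €19.70 standing = €1,137.18
Electric: 55,600,000 BTU / 3412 = 16,300 kWh → × €0.303 = €4,937.51; + 5 × €13.26 standing = €5,003.81
Difference = |€1,137.18 − €5,003.81| = €3,866.63 ≈ €3867

€3867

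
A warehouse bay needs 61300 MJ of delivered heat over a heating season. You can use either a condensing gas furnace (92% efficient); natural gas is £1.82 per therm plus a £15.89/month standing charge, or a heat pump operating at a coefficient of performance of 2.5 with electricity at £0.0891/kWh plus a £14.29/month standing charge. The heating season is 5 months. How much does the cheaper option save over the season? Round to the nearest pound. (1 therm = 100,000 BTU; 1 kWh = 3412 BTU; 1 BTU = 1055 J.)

£551

Heat load = 61300 MJ = 61,300,000,000 J / 1055 = 58,104,265 BTU
Gas: input = 58,104,265 / 0.92 = 63,156,810 BTU = 631.6 therm → 631.6 × £1.82 = £1,149.45; + 5 × £15.89 standing = £1,228.90
Heat pump: 58,104,265 BTU / 3412 = 17,030 kWh heat; / 2.5 = 6,812 kWh in → × £0.0891 = £606.93; + 5 × £14.29 standing = £678.38
Difference = |£1,228.90 − £678.38| = £550.53 ≈ £551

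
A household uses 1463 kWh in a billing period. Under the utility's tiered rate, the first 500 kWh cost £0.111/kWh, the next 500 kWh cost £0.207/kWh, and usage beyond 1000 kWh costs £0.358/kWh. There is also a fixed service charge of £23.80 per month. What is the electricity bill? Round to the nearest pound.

£349

First 500 kWh × £0.111 = £55.50
Next 500 kWh × £0.207 = £103.50
Remaining 463 kWh × £0.358 = £165.75
Energy charge = £324.75; + service £23.80 = £348.55 ≈ £349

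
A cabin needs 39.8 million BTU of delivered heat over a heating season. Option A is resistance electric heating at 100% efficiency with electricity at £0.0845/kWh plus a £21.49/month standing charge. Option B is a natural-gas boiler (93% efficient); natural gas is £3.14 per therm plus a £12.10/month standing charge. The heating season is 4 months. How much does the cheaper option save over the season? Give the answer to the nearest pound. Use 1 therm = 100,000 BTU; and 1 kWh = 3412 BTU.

£321

Heat load = 39.8 × 10⁶ BTU = 39,800,000 BTU
Gas: input = 39,800,000 / 0.93 = 42,795,699 BTU = 428 therm → 428 × £3.14 = £1,343.78; + 4 × £12.10 standing = £1,392.18
Electric: 39,800,000 BTU / 3412 = 11,660 kWh → × £0.0845 = £985.67; + 4 × £21.49 standing = £1,071.63
Difference = |£1,392.18 − £1,071.63| = £320.56 ≈ £321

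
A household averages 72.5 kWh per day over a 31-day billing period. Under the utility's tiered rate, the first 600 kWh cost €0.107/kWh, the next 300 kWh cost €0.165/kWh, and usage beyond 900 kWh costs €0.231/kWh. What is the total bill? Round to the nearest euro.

Usage = 72.5 kWh/day × 31 days = 2247.5 kWh
First 600 kWh × €0.107 = €64.20
Next 300 kWh × €0.165 = €49.50
Remaining 1347.5 kWh × €0.231 = €311.27
Total = €424.97 ≈ €425

€425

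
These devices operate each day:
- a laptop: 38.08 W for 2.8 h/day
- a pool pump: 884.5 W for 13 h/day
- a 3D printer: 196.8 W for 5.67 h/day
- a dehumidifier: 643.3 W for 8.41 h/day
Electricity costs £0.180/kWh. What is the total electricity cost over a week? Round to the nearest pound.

laptop: 38.08 W × 2.8 h × 7 d = 746 Wh = 0.7464 kWh
pool pump: 884.5 W × 13 h × 7 d = 80,490 Wh = 80.49 kWh
3D printer: 196.8 W × 5.67 h × 7 d = 7,811 Wh = 7.811 kWh
dehumidifier: 643.3 W × 8.41 h × 7 d = 37,871 Wh = 37.87 kWh
Total energy = 0.7464 + 80.49 + 7.811 + 37.87 = 126.9 kWh
Cost = 126.9 kWh × £0.180 = £22.85 ≈ £23

£23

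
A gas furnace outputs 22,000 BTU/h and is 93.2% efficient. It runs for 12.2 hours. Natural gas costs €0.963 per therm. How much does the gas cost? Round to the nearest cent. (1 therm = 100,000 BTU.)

Heat delivered = 22,000 BTU/h × 12.2 h = 268,400 BTU
Gas input = 268,400 / 0.932 = 287,983 BTU
= 287,983 / 100,000 = 2.88 therm
Cost = 2.88 × €0.963/therm = €2.77

€2.77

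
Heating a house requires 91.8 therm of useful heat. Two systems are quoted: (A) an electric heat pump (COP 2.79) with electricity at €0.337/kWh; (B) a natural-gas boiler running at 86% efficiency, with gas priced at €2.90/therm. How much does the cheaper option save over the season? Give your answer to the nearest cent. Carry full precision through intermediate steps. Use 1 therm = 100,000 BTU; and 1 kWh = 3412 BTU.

Heat load = 91.8 therm × 100,000 = 9,180,000 BTU
Gas: input = 9,180,000 / 0.86 = 10,674,419 BTU = 106.7 therm → 106.7 × €2.90 = €309.56
Heat pump: 9,180,000 BTU / 3412 = 2,691 kWh heat; / 2.79 = 964.3 kWh in → × €0.337 = €324.98
Difference = |€309.56 − €324.98| = €15.42

€15.42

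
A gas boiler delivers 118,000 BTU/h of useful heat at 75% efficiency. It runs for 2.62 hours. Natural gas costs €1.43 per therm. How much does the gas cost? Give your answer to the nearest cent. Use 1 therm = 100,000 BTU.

€5.89

Heat delivered = 118,000 BTU/h × 2.62 h = 309,160 BTU
Gas input = 309,160 / 0.75 = 412,213 BTU
= 412,213 / 100,000 = 4.122 therm
Cost = 4.122 × €1.43/therm = €5.89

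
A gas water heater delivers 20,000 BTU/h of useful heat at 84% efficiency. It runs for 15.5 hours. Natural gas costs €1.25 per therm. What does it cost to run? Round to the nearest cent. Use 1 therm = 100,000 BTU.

€4.61

Heat delivered = 20,000 BTU/h × 15.5 h = 310,000 BTU
Gas input = 310,000 / 0.84 = 369,048 BTU
= 369,048 / 100,000 = 3.69 therm
Cost = 3.69 × €1.25/therm = €4.61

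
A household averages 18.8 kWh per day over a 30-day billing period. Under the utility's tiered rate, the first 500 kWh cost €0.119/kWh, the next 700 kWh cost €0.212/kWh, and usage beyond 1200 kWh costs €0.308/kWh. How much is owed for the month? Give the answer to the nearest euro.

Usage = 18.8 kWh/day × 30 days = 564 kWh
First 500 kWh × €0.119 = €59.50
Next 64 kWh × €0.212 = €13.57
Remaining tier: 0 kWh (not reached)
Total = €73.07 ≈ €73

€73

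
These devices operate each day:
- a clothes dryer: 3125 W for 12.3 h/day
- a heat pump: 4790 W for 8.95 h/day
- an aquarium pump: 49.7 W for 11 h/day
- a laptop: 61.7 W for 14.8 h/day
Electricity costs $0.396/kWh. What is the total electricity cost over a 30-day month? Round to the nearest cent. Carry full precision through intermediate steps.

$983.28

clothes dryer: 3125 W × 12.3 h × 30 d = 1,153,125 Wh = 1,153 kWh
heat pump: 4790 W × 8.95 h × 30 d = 1,286,115 Wh = 1,286 kWh
aquarium pump: 49.7 W × 11 h × 30 d = 16,401 Wh = 16.4 kWh
laptop: 61.7 W × 14.8 h × 30 d = 27,395 Wh = 27.39 kWh
Total energy = 1,153 + 1,286 + 16.4 + 27.39 = 2,483 kWh
Cost = 2,483 kWh × $0.396 = $983.28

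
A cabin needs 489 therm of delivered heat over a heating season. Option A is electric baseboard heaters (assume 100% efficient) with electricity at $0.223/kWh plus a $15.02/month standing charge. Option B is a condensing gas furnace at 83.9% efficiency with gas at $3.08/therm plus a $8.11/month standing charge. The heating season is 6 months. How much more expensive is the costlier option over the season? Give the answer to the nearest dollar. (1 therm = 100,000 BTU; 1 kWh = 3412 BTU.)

Heat load = 489 therm × 100,000 = 48,900,000 BTU
Gas: input = 48,900,000 / 0.839 = 58,283,671 BTU = 582.8 therm → 582.8 × $3.08 = $1,795.14; + 6 × $8.11 standing = $1,843.80
Electric: 48,900,000 BTU / 3412 = 14,330 kWh → × $0.223 = $3,195.98; + 6 × $15.02 standing = $3,286.10
Difference = |$1,843.80 − $3,286.10| = $1,442.31 ≈ $1442

$1442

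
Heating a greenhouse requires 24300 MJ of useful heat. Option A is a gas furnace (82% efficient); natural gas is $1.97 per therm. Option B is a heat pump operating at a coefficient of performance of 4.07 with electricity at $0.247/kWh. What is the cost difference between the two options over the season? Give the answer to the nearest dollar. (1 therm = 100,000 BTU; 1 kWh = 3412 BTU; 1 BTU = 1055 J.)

Heat load = 24300 MJ = 24,300,000,000 J / 1055 = 23,033,175 BTU
Gas: input = 23,033,175 / 0.82 = 28,089,238 BTU = 280.9 therm → 280.9 × $1.97 = $553.36
Heat pump: 23,033,175 BTU / 3412 = 6,751 kWh heat; / 4.07 = 1,659 kWh in → × $0.247 = $409.68
Difference = |$553.36 − $409.68| = $143.68 ≈ $144

$144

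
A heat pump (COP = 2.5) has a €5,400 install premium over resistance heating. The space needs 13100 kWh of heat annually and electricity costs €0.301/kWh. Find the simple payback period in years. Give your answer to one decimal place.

Resistance: 13100 kWh × €0.301 = €3,943.10/yr
Heat pump: 13100 / 2.5 = 5240 kWh in → × €0.301 = €1,577.24/yr
Annual savings = €2,365.86
Payback = €5,400 / €2,365.86 = 2.28 years

2.3 years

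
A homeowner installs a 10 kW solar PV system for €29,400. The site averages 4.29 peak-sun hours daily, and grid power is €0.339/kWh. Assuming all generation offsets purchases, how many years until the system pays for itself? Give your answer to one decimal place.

Daily generation = 10 kW × 4.29 h = 42.9 kWh
Annual generation = 42.9 × 365 = 15658 kWh
Annual savings = 15658 × €0.339 = €5,308.23
Payback = €29,400 / €5,308.23 = 5.54 years

5.5 years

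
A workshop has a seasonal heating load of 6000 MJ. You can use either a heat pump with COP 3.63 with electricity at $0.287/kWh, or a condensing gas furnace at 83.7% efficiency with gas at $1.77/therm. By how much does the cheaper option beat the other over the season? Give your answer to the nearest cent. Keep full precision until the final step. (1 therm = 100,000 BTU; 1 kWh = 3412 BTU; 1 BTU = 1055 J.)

Heat load = 6000 MJ = 6,000,000,000 J / 1055 = 5,687,204 BTU
Gas: input = 5,687,204 / 0.837 = 6,794,748 BTU = 67.95 therm → 67.95 × $1.77 = $120.27
Heat pump: 5,687,204 BTU / 3412 = 1,667 kWh heat; / 3.63 = 459.2 kWh in → × $0.287 = $131.78
Difference = |$120.27 − $131.78| = $11.52

$11.52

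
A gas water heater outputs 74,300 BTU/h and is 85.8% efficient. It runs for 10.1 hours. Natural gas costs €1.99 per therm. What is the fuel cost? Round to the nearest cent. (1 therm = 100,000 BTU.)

Heat delivered = 74,300 BTU/h × 10.1 h = 750,430 BTU
Gas input = 750,430 / 0.858 = 874,627 BTU
= 874,627 / 100,000 = 8.746 therm
Cost = 8.746 × €1.99/therm = €17.41

€17.41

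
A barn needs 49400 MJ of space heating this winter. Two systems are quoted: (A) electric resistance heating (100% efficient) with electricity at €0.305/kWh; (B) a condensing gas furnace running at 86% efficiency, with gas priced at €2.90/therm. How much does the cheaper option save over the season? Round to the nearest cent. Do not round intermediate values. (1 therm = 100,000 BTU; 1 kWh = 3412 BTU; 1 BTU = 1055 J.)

€2606.70

Heat load = 49400 MJ = 49,400,000,000 J / 1055 = 46,824,645 BTU
Gas: input = 46,824,645 / 0.86 = 54,447,261 BTU = 544.5 therm → 544.5 × €2.90 = €1,578.97
Electric: 46,824,645 BTU / 3412 = 13,720 kWh → × €0.305 = €4,185.67
Difference = |€1,578.97 − €4,185.67| = €2,606.70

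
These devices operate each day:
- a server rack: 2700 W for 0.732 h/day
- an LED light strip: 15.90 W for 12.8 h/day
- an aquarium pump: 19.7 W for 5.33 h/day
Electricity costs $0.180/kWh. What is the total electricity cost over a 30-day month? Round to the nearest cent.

server rack: 2700 W × 0.732 h × 30 d = 59,292 Wh = 59.29 kWh
LED light strip: 15.90 W × 12.8 h × 30 d = 6,106 Wh = 6.106 kWh
aquarium pump: 19.7 W × 5.33 h × 30 d = 3,150 Wh = 3.15 kWh
Total energy = 59.29 + 6.106 + 3.15 = 68.55 kWh
Cost = 68.55 kWh × $0.180 = $12.34

$12.34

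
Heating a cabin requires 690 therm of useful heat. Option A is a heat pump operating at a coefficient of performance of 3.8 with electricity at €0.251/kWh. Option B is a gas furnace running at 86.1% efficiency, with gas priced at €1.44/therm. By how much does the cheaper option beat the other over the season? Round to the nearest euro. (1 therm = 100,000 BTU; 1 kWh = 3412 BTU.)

Heat load = 690 therm × 100,000 = 69,000,000 BTU
Gas: input = 69,000,000 / 0.861 = 80,139,373 BTU = 801.4 therm → 801.4 × €1.44 = €1,154.01
Heat pump: 69,000,000 BTU / 3412 = 20,220 kWh heat; / 3.8 = 5,322 kWh in → × €0.251 = €1,335.77
Difference = |€1,154.01 − €1,335.77| = €181.76 ≈ €182

€182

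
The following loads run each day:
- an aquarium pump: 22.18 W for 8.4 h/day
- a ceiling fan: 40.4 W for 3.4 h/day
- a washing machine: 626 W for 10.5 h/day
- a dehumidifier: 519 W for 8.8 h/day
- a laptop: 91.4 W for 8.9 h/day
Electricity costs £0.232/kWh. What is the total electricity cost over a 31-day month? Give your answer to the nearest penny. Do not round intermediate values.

£88.30

aquarium pump: 22.18 W × 8.4 h × 31 d = 5,776 Wh = 5.776 kWh
ceiling fan: 40.4 W × 3.4 h × 31 d = 4,258 Wh = 4.258 kWh
washing machine: 626 W × 10.5 h × 31 d = 203,763 Wh = 203.8 kWh
dehumidifier: 519 W × 8.8 h × 31 d = 141,583 Wh = 141.6 kWh
laptop: 91.4 W × 8.9 h × 31 d = 25,217 Wh = 25.22 kWh
Total energy = 5.776 + 4.258 + 203.8 + 141.6 + 25.22 = 380.6 kWh
Cost = 380.6 kWh × £0.232 = £88.30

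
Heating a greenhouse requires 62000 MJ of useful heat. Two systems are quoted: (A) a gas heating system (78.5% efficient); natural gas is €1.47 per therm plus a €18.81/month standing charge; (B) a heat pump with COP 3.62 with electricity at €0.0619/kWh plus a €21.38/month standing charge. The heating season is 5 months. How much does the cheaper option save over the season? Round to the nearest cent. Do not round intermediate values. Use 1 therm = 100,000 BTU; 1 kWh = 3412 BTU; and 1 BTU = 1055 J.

€793.12

Heat load = 62000 MJ = 62,000,000,000 J / 1055 = 58,767,773 BTU
Gas: input = 58,767,773 / 0.785 = 74,863,404 BTU = 748.6 therm → 748.6 × €1.47 = €1,100.49; + 5 × €18.81 standing = €1,194.54
Heat pump: 58,767,773 BTU / 3412 = 17,220 kWh heat; / 3.62 = 4,758 kWh in → × €0.0619 = €294.52; + 5 × €21.38 standing = €401.42
Difference = |€1,194.54 − €401.42| = €793.12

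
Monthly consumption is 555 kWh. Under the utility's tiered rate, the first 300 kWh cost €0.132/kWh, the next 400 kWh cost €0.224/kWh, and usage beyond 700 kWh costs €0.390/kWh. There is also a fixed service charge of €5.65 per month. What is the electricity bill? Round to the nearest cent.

€102.37

First 300 kWh × €0.132 = €39.60
Next 255 kWh × €0.224 = €57.12
Remaining tier: 0 kWh (not reached)
Energy charge = €96.72; + service €5.65 = €102.37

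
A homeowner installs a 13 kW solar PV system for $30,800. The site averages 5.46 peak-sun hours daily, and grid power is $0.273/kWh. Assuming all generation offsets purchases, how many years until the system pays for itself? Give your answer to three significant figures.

4.35 years

Daily generation = 13 kW × 5.46 h = 70.98 kWh
Annual generation = 70.98 × 365 = 25908 kWh
Annual savings = 25908 × $0.273 = $7,072.80
Payback = $30,800 / $7,072.80 = 4.35 years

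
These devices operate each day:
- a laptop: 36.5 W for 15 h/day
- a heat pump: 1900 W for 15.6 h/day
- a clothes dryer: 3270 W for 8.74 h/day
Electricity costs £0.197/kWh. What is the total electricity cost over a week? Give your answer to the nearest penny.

laptop: 36.5 W × 15 h × 7 d = 3,832 Wh = 3.833 kWh
heat pump: 1900 W × 15.6 h × 7 d = 207,480 Wh = 207.5 kWh
clothes dryer: 3270 W × 8.74 h × 7 d = 200,059 Wh = 200.1 kWh
Total energy = 3.833 + 207.5 + 200.1 = 411.4 kWh
Cost = 411.4 kWh × £0.197 = £81.04

£81.04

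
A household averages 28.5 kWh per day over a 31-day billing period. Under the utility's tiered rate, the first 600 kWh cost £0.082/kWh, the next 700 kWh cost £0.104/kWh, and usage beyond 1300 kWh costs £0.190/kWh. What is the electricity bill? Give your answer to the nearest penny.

Usage = 28.5 kWh/day × 31 days = 883.5 kWh
First 600 kWh × £0.082 = £49.20
Next 283.5 kWh × £0.104 = £29.48
Remaining tier: 0 kWh (not reached)
Total = £78.68

£78.68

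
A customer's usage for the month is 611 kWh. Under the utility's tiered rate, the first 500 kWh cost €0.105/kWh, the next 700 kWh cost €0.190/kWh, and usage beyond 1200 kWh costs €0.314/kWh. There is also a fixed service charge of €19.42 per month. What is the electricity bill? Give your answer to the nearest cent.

€93.01

First 500 kWh × €0.105 = €52.50
Next 111 kWh × €0.190 = €21.09
Remaining tier: 0 kWh (not reached)
Energy charge = €73.59; + service €19.42 = €93.01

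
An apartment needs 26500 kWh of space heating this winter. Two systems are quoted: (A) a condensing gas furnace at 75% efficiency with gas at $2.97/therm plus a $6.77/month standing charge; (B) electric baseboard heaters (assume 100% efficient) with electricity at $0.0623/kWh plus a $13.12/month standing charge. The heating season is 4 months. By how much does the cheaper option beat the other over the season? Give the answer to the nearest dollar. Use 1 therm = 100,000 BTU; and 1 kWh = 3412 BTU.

$1904

Heat load = 26500 kWh × 3412 = 90,418,000 BTU
Gas: input = 90,418,000 / 0.750 = 120,557,333 BTU = 1,206 therm → 1,206 × $2.97 = $3,580.55; + 4 × $6.77 standing = $3,607.63
Electric: 90,418,000 BTU / 3412 = 26,500 kWh → × $0.0623 = $1,650.95; + 4 × $13.12 standing = $1,703.43
Difference = |$3,607.63 − $1,703.43| = $1,904.20 ≈ $1904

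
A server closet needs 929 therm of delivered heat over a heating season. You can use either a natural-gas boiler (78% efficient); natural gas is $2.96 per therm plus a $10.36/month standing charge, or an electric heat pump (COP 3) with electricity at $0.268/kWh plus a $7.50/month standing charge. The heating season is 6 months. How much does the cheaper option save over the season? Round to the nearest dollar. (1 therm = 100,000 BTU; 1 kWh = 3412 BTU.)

Heat load = 929 therm × 100,000 = 92,900,000 BTU
Gas: input = 92,900,000 / 0.78 = 119,102,564 BTU = 1,191 therm → 1,191 × $2.96 = $3,525.44; + 6 × $10.36 standing = $3,587.60
Heat pump: 92,900,000 BTU / 3412 = 27,230 kWh heat; / 3 = 9,076 kWh in → × $0.268 = $2,432.32; + 6 × $7.50 standing = $2,477.32
Difference = |$3,587.60 − $2,477.32| = $1,110.28 ≈ $1110

$1110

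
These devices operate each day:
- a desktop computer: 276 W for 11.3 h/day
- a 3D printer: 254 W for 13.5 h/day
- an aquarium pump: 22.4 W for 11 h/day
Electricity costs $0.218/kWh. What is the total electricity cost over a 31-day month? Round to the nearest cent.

$45.92

desktop computer: 276 W × 11.3 h × 31 d = 96,683 Wh = 96.68 kWh
3D printer: 254 W × 13.5 h × 31 d = 106,299 Wh = 106.3 kWh
aquarium pump: 22.4 W × 11 h × 31 d = 7,638 Wh = 7.638 kWh
Total energy = 96.68 + 106.3 + 7.638 = 210.6 kWh
Cost = 210.6 kWh × $0.218 = $45.92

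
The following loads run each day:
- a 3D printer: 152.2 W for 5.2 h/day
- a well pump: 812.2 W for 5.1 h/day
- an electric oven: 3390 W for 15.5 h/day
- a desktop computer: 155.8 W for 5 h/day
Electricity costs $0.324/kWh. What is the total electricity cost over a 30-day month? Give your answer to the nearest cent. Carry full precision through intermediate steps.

3D printer: 152.2 W × 5.2 h × 30 d = 23,743 Wh = 23.74 kWh
well pump: 812.2 W × 5.1 h × 30 d = 124,267 Wh = 124.3 kWh
electric oven: 3390 W × 15.5 h × 30 d = 1,576,350 Wh = 1,576 kWh
desktop computer: 155.8 W × 5 h × 30 d = 23,370 Wh = 23.37 kWh
Total energy = 23.74 + 124.3 + 1,576 + 23.37 = 1,748 kWh
Cost = 1,748 kWh × $0.324 = $566.26

$566.26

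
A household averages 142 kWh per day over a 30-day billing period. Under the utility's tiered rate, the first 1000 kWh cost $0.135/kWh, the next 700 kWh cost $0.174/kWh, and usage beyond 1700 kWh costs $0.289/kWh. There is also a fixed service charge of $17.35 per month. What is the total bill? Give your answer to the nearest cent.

Usage = 142 kWh/day × 30 days = 4260 kWh
First 1000 kWh × $0.135 = $135.00
Next 700 kWh × $0.174 = $121.80
Remaining 2560 kWh × $0.289 = $739.84
Energy charge = $996.64; + service $17.35 = $1,013.99

$1013.99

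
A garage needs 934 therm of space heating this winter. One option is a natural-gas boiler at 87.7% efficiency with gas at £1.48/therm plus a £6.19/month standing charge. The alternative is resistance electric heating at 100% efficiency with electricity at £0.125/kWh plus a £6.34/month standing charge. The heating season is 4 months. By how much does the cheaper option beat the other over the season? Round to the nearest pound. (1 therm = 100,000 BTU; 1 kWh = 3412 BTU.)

Heat load = 934 therm × 100,000 = 93,400,000 BTU
Gas: input = 93,400,000 / 0.877 = 106,499,430 BTU = 1,065 therm → 1,065 × £1.48 = £1,576.19; + 4 × £6.19 standing = £1,600.95
Electric: 93,400,000 BTU / 3412 = 27,370 kWh → × £0.125 = £3,421.75; + 4 × £6.34 standing = £3,447.11
Difference = |£1,600.95 − £3,447.11| = £1,846.16 ≈ £1846

£1846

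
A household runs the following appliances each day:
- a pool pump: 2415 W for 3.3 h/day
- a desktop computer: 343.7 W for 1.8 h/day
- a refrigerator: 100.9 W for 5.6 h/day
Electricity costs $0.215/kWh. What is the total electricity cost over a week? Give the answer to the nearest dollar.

pool pump: 2415 W × 3.3 h × 7 d = 55,786 Wh = 55.79 kWh
desktop computer: 343.7 W × 1.8 h × 7 d = 4,331 Wh = 4.331 kWh
refrigerator: 100.9 W × 5.6 h × 7 d = 3,955 Wh = 3.955 kWh
Total energy = 55.79 + 4.331 + 3.955 = 64.07 kWh
Cost = 64.07 kWh × $0.215 = $13.78 ≈ $14

$14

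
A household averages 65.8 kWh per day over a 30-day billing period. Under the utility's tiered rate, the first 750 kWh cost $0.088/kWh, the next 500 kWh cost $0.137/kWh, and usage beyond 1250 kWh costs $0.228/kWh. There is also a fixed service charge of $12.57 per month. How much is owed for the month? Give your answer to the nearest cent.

Usage = 65.8 kWh/day × 30 days = 1974 kWh
First 750 kWh × $0.088 = $66.00
Next 500 kWh × $0.137 = $68.50
Remaining 724 kWh × $0.228 = $165.07
Energy charge = $299.57; + service $12.57 = $312.14

$312.14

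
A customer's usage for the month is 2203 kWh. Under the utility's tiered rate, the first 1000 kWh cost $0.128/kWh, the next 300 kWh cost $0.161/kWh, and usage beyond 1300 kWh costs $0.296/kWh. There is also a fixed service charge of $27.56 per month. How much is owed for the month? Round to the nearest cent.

First 1000 kWh × $0.128 = $128.00
Next 300 kWh × $0.161 = $48.30
Remaining 903 kWh × $0.296 = $267.29
Energy charge = $443.59; + service $27.56 = $471.15

$471.15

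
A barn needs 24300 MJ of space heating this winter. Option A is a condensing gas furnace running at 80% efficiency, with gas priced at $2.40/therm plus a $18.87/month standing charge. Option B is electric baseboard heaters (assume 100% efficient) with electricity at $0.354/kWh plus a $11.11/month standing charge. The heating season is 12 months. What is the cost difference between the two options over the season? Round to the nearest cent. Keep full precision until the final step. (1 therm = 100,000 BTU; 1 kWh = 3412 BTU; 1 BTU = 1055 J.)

$1605.61

Heat load = 24300 MJ = 24,300,000,000 J / 1055 = 23,033,175 BTU
Gas: input = 23,033,175 / 0.800 = 28,791,469 BTU = 287.9 therm → 287.9 × $2.40 = $691.00; + 12 × $18.87 standing = $917.44
Electric: 23,033,175 BTU / 3412 = 6,751 kWh → × $0.354 = $2,389.73; + 12 × $11.11 standing = $2,523.05
Difference = |$917.44 − $2,523.05| = $1,605.61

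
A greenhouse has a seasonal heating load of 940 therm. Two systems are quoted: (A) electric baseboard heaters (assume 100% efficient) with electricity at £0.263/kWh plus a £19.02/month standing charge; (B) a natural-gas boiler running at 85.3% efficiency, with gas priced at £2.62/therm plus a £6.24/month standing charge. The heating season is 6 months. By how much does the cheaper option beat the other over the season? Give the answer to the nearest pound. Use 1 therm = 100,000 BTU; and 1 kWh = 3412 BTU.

£4435

Heat load = 940 therm × 100,000 = 94,000,000 BTU
Gas: input = 94,000,000 / 0.853 = 110,199,297 BTU = 1,102 therm → 1,102 × £2.62 = £2,887.22; + 6 × £6.24 standing = £2,924.66
Electric: 94,000,000 BTU / 3412 = 27,550 kWh → × £0.263 = £7,245.60; + 6 × £19.02 standing = £7,359.72
Difference = |£2,924.66 − £7,359.72| = £4,435.06 ≈ £4435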